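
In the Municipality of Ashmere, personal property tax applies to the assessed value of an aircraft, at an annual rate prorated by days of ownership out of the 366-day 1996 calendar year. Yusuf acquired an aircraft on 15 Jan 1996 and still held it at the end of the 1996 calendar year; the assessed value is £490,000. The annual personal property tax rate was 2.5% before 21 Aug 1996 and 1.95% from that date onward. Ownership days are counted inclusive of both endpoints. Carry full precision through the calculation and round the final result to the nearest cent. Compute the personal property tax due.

15 Jan – 20 Aug 1996: 219 days at 2.5% → £490,000 × 2.5% × 219/366 = £7,329.9180
21 Aug – 31 Dec 1996: 133 days at 1.95% → £490,000 × 1.95% × 133/366 = £3,472.1721
Total = £10,802.0902

£10,802.09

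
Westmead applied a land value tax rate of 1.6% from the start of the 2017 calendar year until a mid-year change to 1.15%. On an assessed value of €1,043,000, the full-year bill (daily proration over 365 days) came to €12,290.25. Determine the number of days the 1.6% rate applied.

Let d = days at the first rate; then 365 − d days at the second rate.
€1,043,000 × [1.6%·d + 1.15%·(365−d)] / 365 = €12,290.25
Solving gives d = 23, so the new rate took effect on 24 Jan 2017.

23 days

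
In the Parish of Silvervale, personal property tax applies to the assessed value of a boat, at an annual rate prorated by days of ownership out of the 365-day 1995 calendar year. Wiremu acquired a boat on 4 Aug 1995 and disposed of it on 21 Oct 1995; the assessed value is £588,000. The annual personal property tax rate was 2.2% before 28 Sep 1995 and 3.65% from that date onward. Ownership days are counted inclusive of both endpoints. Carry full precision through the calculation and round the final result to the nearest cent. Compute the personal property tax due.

4 Aug – 27 Sep 1995: 55 days at 2.2% → £588,000 × 2.2% × 55/365 = £1,949.2603
28 Sep – 21 Oct 1995: 24 days at 3.65% → £588,000 × 3.65% × 24/365 = £1,411.2000
Total = £3,360.4603

£3,360.46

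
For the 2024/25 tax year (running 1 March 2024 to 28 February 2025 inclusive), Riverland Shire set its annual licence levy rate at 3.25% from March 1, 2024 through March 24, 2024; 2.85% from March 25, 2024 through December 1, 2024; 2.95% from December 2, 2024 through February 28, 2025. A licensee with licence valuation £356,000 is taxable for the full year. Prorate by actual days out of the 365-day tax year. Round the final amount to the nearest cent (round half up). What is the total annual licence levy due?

£10,326.44

March 1 – March 24, 2024: 24 days at 3.25% → £356,000 × 3.25% × 24/365 = £760.7671
March 25 – December 1, 2024: 252 days at 2.85% → £356,000 × 2.85% × 252/365 = £7,004.9096
December 2, 2024 – February 28, 2025: 89 days at 2.95% → £356,000 × 2.95% × 89/365 = £2,560.7616
Total = £10,326.4384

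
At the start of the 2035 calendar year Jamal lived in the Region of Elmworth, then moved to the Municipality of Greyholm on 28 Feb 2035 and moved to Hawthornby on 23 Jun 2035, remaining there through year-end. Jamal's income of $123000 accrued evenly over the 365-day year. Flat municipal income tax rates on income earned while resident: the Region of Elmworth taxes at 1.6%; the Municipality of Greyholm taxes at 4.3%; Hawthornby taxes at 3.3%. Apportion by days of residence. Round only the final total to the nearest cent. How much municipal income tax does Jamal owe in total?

$4114.27

The Region of Elmworth, 1 Jan – 27 Feb 2035: 58 days → $123000 × 1.6% × 58/365 = $312.7233
The Municipality of Greyholm, 28 Feb – 22 Jun 2035: 115 days → $123000 × 4.3% × 115/365 = $1666.3973
Hawthornby, 23 Jun – 31 Dec 2035: 192 days → $123000 × 3.3% × 192/365 = $2135.1452
Total = $4114.2658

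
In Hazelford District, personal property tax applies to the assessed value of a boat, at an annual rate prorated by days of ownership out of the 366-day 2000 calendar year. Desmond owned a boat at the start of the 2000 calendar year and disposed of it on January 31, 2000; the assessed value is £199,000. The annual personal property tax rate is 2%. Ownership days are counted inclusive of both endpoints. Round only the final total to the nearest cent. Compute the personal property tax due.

£337.10

Days held (January 1 – January 31, 2000): 31 out of 366
Tax = £199,000 × 2% × 31/366 = £337.1038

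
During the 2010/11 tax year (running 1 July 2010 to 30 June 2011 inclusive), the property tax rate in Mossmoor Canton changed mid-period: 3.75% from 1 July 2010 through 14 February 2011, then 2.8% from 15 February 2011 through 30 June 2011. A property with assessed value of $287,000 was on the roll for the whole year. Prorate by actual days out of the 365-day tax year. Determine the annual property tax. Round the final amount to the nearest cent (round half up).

$9,746.60

1 July 2010 – 14 February 2011: 229 days at 3.75% → $287,000 × 3.75% × 229/365 = $6,752.3630
15 February – 30 June 2011: 136 days at 2.8% → $287,000 × 2.8% × 136/365 = $2,994.2356
Total = $9,746.5986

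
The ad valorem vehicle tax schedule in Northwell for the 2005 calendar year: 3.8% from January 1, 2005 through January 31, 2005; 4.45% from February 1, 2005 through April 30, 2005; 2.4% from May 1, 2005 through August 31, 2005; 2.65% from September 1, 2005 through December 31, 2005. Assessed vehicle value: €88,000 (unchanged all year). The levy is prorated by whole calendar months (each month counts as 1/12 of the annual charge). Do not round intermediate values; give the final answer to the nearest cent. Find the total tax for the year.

January 1 – January 31, 2005: 1 month at 3.8% → €88,000 × 3.8% × 1/12 = €278.6667
February 1 – April 30, 2005: 3 months at 4.45% → €88,000 × 4.45% × 3/12 = €979.0000
May 1 – August 31, 2005: 4 months at 2.4% → €88,000 × 2.4% × 4/12 = €704.0000
September 1 – December 31, 2005: 4 months at 2.65% → €88,000 × 2.65% × 4/12 = €777.3333
Total = €2,739.0000

€2,739.00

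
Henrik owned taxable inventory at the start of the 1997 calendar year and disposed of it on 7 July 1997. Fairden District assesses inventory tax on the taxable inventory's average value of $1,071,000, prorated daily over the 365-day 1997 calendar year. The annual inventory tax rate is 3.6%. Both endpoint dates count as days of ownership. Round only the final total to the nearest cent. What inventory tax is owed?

$19,858.98

Days held (1 January – 7 July 1997): 188 out of 365
Tax = $1,071,000 × 3.6% × 188/365 = $19,858.9808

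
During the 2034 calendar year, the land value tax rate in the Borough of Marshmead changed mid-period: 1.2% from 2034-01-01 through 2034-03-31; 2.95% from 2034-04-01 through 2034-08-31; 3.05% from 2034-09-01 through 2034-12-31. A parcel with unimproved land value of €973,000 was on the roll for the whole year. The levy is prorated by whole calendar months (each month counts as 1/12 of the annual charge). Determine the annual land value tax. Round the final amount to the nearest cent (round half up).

2034-01-01 to 2034-03-31: 3 months at 1.2% → €973,000 × 1.2% × 3/12 = €2,919.0000
2034-04-01 to 2034-08-31: 5 months at 2.95% → €973,000 × 2.95% × 5/12 = €11,959.7917
2034-09-01 to 2034-12-31: 4 months at 3.05% → €973,000 × 3.05% × 4/12 = €9,892.1667
Total = €24,770.9583

€24,770.96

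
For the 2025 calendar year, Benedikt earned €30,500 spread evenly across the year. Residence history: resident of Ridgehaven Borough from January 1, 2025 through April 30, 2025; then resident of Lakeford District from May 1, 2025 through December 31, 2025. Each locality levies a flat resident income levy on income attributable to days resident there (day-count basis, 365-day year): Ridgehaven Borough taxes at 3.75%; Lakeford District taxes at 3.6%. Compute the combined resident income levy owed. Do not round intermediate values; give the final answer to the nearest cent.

Ridgehaven Borough, January 1 – April 30, 2025: 120 days → €30,500 × 3.75% × 120/365 = €376.0274
Lakeford District, May 1 – December 31, 2025: 245 days → €30,500 × 3.6% × 245/365 = €737.0137
Total = €1,113.0411

€1,113.04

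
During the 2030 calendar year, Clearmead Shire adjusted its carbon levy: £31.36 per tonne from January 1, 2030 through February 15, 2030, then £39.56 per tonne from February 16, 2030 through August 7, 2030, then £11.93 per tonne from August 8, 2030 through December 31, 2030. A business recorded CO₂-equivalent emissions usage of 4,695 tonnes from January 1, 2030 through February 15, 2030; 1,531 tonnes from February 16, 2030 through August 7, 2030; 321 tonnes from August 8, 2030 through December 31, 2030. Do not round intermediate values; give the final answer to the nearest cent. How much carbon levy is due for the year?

£211631.09

January 1 – February 15, 2030: 4,695 tonnes at £31.36/tonne → £147235.20
February 16 – August 7, 2030: 1,531 tonnes at £39.56/tonne → £60566.36
August 8 – December 31, 2030: 321 tonnes at £11.93/tonne → £3829.53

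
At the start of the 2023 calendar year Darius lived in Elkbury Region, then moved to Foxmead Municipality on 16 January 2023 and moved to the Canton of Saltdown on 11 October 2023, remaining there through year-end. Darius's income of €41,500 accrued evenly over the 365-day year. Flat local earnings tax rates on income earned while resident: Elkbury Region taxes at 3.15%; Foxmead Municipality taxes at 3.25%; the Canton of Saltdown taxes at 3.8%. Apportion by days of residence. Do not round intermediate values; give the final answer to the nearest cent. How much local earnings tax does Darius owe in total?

Elkbury Region, 1 January – 15 January 2023: 15 days → €41,500 × 3.15% × 15/365 = €53.7226
Foxmead Municipality, 16 January – 10 October 2023: 268 days → €41,500 × 3.25% × 268/365 = €990.3151
The Canton of Saltdown, 11 October – 31 December 2023: 82 days → €41,500 × 3.8% × 82/365 = €354.2849
Total = €1,398.3226

€1,398.32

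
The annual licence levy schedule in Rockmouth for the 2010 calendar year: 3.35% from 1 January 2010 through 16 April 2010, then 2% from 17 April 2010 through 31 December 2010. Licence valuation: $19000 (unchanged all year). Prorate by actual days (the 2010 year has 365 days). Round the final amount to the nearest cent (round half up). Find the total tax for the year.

$454.49

1 January – 16 April 2010: 106 days at 3.35% → $19000 × 3.35% × 106/365 = $184.8466
17 April – 31 December 2010: 259 days at 2% → $19000 × 2% × 259/365 = $269.6438
Total = $454.4904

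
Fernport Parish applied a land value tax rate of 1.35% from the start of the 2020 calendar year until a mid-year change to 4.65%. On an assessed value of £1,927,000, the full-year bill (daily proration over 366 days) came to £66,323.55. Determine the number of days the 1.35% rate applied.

Let d = days at the first rate; then 366 − d days at the second rate.
£1,927,000 × [1.35%·d + 4.65%·(366−d)] / 366 = £66,323.55
Solving gives d = 134, so the new rate took effect on May 14, 2020.

134 days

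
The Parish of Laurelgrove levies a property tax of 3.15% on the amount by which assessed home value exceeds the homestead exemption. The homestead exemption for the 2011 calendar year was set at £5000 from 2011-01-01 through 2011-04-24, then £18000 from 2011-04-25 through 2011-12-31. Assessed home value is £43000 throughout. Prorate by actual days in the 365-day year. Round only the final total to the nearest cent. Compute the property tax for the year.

£915.40

2011-01-01 to 2011-04-24: 114 days, exemption £5000 → (£43000 − £5000) × 3.15% × 114/365 = £373.8575
2011-04-25 to 2011-12-31: 251 days, exemption £18000 → (£43000 − £18000) × 3.15% × 251/365 = £541.5411
Total = £915.3986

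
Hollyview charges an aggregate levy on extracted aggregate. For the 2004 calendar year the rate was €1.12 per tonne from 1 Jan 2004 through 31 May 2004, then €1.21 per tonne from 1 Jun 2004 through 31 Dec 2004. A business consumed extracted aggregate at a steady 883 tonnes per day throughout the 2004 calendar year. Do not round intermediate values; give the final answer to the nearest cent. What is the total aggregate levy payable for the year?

€378965.94

1 Jan – 31 May 2004: 152 days × 883 tonnes/day = 134,216 tonnes at €1.12/tonne → €150321.92
1 Jun – 31 Dec 2004: 214 days × 883 tonnes/day = 188,962 tonnes at €1.21/tonne → €228644.02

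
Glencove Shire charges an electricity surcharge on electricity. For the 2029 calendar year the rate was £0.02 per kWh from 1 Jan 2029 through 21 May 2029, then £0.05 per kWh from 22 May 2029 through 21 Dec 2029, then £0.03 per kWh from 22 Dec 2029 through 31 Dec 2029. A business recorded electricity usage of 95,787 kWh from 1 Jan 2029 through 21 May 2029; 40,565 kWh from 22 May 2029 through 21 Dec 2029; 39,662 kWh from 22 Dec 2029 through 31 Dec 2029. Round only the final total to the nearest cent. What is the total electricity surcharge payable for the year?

£5,133.85

1 Jan – 21 May 2029: 95,787 kWh at £0.02/kWh → £1,915.74
22 May – 21 Dec 2029: 40,565 kWh at £0.05/kWh → £2,028.25
22 Dec – 31 Dec 2029: 39,662 kWh at £0.03/kWh → £1,189.86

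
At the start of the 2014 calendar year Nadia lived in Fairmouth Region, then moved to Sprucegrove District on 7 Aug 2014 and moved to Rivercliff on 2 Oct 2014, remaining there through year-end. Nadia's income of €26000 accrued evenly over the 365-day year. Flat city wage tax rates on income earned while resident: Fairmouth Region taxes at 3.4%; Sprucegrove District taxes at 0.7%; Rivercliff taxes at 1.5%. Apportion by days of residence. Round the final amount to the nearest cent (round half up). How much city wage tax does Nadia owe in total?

€653.13

Fairmouth Region, 1 Jan – 6 Aug 2014: 218 days → €26000 × 3.4% × 218/365 = €527.9781
Sprucegrove District, 7 Aug – 1 Oct 2014: 56 days → €26000 × 0.7% × 56/365 = €27.9233
Rivercliff, 2 Oct – 31 Dec 2014: 91 days → €26000 × 1.5% × 91/365 = €97.2329
Total = €653.1342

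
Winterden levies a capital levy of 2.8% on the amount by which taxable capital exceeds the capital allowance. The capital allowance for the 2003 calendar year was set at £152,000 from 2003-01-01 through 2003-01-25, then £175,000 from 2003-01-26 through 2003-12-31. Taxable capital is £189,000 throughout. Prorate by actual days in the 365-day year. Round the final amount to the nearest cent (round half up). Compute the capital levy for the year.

£436.11

2003-01-01 to 2003-01-25: 25 days, exemption £152,000 → (£189,000 − £152,000) × 2.8% × 25/365 = £70.9589
2003-01-26 to 2003-12-31: 340 days, exemption £175,000 → (£189,000 − £175,000) × 2.8% × 340/365 = £365.1507
Total = £436.1096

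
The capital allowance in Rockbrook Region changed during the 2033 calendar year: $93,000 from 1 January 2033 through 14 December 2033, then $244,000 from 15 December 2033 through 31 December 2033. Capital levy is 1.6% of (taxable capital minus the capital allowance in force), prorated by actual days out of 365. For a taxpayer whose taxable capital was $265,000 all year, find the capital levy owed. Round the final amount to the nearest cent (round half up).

$2,639.47

1 January – 14 December 2033: 348 days, exemption $93,000 → ($265,000 − $93,000) × 1.6% × 348/365 = $2,623.8247
15 December – 31 December 2033: 17 days, exemption $244,000 → ($265,000 − $244,000) × 1.6% × 17/365 = $15.6493
Total = $2,639.4740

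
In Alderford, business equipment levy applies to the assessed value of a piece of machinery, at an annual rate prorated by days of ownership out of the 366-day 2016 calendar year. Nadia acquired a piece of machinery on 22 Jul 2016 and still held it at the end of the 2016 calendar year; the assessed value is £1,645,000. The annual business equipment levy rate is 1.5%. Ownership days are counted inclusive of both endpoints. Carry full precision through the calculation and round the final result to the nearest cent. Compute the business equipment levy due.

£10,989.14

Days held (22 Jul – 31 Dec 2016): 163 out of 366
Tax = £1,645,000 × 1.5% × 163/366 = £10,989.1393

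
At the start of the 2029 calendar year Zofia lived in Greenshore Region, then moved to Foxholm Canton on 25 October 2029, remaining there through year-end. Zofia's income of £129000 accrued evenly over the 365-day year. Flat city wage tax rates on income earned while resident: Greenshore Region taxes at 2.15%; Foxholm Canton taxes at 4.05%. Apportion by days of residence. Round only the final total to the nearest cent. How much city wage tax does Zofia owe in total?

Greenshore Region, 1 January – 24 October 2029: 297 days → £129000 × 2.15% × 297/365 = £2256.7932
Foxholm Canton, 25 October – 31 December 2029: 68 days → £129000 × 4.05% × 68/365 = £973.3315
Total = £3230.1247

£3230.12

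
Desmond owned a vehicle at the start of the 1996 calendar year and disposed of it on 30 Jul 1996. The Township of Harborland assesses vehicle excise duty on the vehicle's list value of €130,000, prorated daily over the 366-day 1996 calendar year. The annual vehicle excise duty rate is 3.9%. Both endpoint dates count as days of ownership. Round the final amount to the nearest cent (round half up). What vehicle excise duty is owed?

Days held (1 Jan – 30 Jul 1996): 212 out of 366
Tax = €130,000 × 3.9% × 212/366 = €2,936.7213

€2,936.72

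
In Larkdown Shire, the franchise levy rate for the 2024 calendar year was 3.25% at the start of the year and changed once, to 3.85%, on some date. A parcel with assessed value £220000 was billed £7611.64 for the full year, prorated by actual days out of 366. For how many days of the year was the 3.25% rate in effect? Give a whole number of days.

238 days

Let d = days at the first rate; then 366 − d days at the second rate.
£220000 × [3.25%·d + 3.85%·(366−d)] / 366 = £7611.64
Solving gives d = 238, so the new rate took effect on 26 August 2024.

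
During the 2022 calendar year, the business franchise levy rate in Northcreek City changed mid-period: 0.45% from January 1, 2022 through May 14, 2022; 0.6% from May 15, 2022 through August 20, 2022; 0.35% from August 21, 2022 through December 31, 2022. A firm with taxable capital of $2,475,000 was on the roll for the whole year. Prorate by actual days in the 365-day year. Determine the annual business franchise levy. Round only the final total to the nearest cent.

$11,232.43

January 1 – May 14, 2022: 134 days at 0.45% → $2,475,000 × 0.45% × 134/365 = $4,088.8356
May 15 – August 20, 2022: 98 days at 0.6% → $2,475,000 × 0.6% × 98/365 = $3,987.1233
August 21 – December 31, 2022: 133 days at 0.35% → $2,475,000 × 0.35% × 133/365 = $3,156.4726
Total = $11,232.4315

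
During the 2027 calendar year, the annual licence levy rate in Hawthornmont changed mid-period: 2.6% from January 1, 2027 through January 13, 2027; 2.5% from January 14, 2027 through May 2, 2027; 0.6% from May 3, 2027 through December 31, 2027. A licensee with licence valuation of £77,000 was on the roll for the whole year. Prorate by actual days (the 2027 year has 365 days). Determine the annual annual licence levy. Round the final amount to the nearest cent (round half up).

£953.75

January 1 – January 13, 2027: 13 days at 2.6% → £77,000 × 2.6% × 13/365 = £71.3041
January 14 – May 2, 2027: 109 days at 2.5% → £77,000 × 2.5% × 109/365 = £574.8630
May 3 – December 31, 2027: 243 days at 0.6% → £77,000 × 0.6% × 243/365 = £307.5781
Total = £953.7452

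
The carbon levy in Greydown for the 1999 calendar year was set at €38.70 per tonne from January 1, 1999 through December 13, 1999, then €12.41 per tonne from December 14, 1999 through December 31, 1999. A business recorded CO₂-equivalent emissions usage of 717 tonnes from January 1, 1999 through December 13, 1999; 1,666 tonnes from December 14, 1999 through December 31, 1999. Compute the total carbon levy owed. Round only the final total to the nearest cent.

€48,422.96

January 1 – December 13, 1999: 717 tonnes at €38.70/tonne → €27,747.90
December 14 – December 31, 1999: 1,666 tonnes at €12.41/tonne → €20,675.06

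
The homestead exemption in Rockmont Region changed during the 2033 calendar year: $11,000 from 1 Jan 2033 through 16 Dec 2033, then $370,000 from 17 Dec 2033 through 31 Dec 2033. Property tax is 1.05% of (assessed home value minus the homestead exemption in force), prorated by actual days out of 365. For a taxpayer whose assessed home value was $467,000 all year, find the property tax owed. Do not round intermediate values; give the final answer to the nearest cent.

$4,633.09

1 Jan – 16 Dec 2033: 350 days, exemption $11,000 → ($467,000 − $11,000) × 1.05% × 350/365 = $4,591.2329
17 Dec – 31 Dec 2033: 15 days, exemption $370,000 → ($467,000 − $370,000) × 1.05% × 15/365 = $41.8562
Total = $4,633.0890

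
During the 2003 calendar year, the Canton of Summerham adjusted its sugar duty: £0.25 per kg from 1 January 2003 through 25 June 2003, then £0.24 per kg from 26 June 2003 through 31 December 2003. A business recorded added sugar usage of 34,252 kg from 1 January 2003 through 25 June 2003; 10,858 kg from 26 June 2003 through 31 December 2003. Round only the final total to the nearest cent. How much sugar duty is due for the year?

£11,168.92

1 January – 25 June 2003: 34,252 kg at £0.25/kg → £8,563.00
26 June – 31 December 2003: 10,858 kg at £0.24/kg → £2,605.92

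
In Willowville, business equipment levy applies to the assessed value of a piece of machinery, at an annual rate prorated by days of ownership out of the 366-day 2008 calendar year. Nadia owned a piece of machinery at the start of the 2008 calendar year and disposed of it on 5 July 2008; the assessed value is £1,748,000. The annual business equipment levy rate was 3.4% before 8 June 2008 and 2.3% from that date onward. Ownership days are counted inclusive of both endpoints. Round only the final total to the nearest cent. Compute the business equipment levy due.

£28,894.54

1 January – 7 June 2008: 159 days at 3.4% → £1,748,000 × 3.4% × 159/366 = £25,818.8197
8 June – 5 July 2008: 28 days at 2.3% → £1,748,000 × 2.3% × 28/366 = £3,075.7158
Total = £28,894.5355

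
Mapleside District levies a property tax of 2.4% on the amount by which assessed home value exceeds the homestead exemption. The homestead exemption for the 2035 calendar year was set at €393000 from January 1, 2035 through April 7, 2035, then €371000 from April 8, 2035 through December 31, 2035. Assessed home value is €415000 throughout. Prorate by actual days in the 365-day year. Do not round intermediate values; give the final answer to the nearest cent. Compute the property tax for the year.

€915.68

January 1 – April 7, 2035: 97 days, exemption €393000 → (€415000 − €393000) × 2.4% × 97/365 = €140.3178
April 8 – December 31, 2035: 268 days, exemption €371000 → (€415000 − €371000) × 2.4% × 268/365 = €775.3644
Total = €915.6822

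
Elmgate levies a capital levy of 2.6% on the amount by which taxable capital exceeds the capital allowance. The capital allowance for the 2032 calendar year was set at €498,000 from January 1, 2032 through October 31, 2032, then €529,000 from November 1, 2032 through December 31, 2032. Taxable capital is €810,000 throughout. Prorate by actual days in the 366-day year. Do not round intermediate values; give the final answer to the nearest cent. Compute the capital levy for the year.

€7,977.67

January 1 – October 31, 2032: 305 days, exemption €498,000 → (€810,000 − €498,000) × 2.6% × 305/366 = €6,760.0000
November 1 – December 31, 2032: 61 days, exemption €529,000 → (€810,000 − €529,000) × 2.6% × 61/366 = €1,217.6667
Total = €7,977.6667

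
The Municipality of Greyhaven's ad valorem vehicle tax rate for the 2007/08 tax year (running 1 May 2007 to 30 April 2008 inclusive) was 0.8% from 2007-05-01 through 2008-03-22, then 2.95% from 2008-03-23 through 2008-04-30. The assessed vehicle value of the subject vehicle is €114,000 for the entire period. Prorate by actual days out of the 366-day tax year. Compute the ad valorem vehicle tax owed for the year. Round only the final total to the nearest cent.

€1,173.17

2007-05-01 to 2008-03-22: 327 days at 0.8% → €114,000 × 0.8% × 327/366 = €814.8197
2008-03-23 to 2008-04-30: 39 days at 2.95% → €114,000 × 2.95% × 39/366 = €358.3525
Total = €1,173.1721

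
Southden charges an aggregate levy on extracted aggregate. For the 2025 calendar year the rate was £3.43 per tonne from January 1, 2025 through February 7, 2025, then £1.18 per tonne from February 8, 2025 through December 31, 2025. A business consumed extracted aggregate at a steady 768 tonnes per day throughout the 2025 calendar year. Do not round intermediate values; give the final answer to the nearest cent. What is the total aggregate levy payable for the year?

January 1 – February 7, 2025: 38 days × 768 tonnes/day = 29,184 tonnes at £3.43/tonne → £100101.12
February 8 – December 31, 2025: 327 days × 768 tonnes/day = 251,136 tonnes at £1.18/tonne → £296340.48

£396441.60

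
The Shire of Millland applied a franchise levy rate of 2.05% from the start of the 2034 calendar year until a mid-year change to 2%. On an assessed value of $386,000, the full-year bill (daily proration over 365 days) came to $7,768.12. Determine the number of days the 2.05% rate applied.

Let d = days at the first rate; then 365 − d days at the second rate.
$386,000 × [2.05%·d + 2%·(365−d)] / 365 = $7,768.12
Solving gives d = 91, so the new rate took effect on April 2, 2034.

91 days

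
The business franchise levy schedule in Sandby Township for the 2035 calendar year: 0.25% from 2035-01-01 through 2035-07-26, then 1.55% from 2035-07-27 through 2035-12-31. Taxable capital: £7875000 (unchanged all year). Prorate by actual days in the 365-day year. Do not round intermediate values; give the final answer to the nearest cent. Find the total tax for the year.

£64003.25

2035-01-01 to 2035-07-26: 207 days at 0.25% → £7875000 × 0.25% × 207/365 = £11165.2397
2035-07-27 to 2035-12-31: 158 days at 1.55% → £7875000 × 1.55% × 158/365 = £52838.0137
Total = £64003.2534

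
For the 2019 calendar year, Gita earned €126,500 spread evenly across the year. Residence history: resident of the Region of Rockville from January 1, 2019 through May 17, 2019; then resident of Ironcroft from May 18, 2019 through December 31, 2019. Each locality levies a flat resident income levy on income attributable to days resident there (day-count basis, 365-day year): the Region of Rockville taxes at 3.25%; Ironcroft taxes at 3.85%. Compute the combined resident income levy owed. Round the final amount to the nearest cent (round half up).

€4,585.37

The Region of Rockville, January 1 – May 17, 2019: 137 days → €126,500 × 3.25% × 137/365 = €1,543.1267
Ironcroft, May 18 – December 31, 2019: 228 days → €126,500 × 3.85% × 228/365 = €3,042.2384
Total = €4,585.3651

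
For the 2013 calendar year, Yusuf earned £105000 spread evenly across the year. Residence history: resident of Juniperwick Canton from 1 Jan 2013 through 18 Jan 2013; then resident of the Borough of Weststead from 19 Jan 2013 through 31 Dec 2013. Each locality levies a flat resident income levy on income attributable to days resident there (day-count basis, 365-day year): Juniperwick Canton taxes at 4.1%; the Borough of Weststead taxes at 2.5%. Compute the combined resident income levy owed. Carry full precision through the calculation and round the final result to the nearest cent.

Juniperwick Canton, 1 Jan – 18 Jan 2013: 18 days → £105000 × 4.1% × 18/365 = £212.3014
The Borough of Weststead, 19 Jan – 31 Dec 2013: 347 days → £105000 × 2.5% × 347/365 = £2495.5479
Total = £2707.8493

£2707.85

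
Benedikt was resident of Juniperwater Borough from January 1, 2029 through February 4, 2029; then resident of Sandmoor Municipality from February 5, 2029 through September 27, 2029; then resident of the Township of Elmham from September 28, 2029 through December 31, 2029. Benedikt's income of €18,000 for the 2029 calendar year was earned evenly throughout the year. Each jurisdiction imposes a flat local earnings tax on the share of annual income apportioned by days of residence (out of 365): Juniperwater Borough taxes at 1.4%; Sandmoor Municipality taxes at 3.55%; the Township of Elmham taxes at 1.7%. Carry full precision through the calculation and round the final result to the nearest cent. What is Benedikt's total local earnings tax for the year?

€515.22

Juniperwater Borough, January 1 – February 4, 2029: 35 days → €18,000 × 1.4% × 35/365 = €24.1644
Sandmoor Municipality, February 5 – September 27, 2029: 235 days → €18,000 × 3.55% × 235/365 = €411.4110
The Township of Elmham, September 28 – December 31, 2029: 95 days → €18,000 × 1.7% × 95/365 = €79.6438
Total = €515.2192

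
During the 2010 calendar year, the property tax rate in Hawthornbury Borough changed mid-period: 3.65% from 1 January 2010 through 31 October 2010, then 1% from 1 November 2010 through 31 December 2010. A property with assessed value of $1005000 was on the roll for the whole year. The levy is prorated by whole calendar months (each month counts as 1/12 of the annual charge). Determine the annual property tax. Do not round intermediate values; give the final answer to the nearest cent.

1 January – 31 October 2010: 10 months at 3.65% → $1005000 × 3.65% × 10/12 = $30568.7500
1 November – 31 December 2010: 2 months at 1% → $1005000 × 1% × 2/12 = $1675.0000
Total = $32243.7500

$32243.75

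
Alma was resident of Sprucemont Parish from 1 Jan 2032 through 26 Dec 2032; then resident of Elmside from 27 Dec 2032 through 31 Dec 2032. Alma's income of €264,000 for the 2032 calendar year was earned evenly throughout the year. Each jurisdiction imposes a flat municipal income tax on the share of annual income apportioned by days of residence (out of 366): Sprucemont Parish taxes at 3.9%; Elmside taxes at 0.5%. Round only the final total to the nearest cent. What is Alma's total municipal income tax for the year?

Sprucemont Parish, 1 Jan – 26 Dec 2032: 361 days → €264,000 × 3.9% × 361/366 = €10,155.3443
Elmside, 27 Dec – 31 Dec 2032: 5 days → €264,000 × 0.5% × 5/366 = €18.0328
Total = €10,173.3770

€10,173.38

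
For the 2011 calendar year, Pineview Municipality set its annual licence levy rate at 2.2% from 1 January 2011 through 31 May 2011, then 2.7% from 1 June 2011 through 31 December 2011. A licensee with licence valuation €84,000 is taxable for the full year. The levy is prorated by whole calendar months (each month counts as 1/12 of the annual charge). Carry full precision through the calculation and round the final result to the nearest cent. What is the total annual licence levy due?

€2,093.00

1 January – 31 May 2011: 5 months at 2.2% → €84,000 × 2.2% × 5/12 = €770.0000
1 June – 31 December 2011: 7 months at 2.7% → €84,000 × 2.7% × 7/12 = €1,323.0000
Total = €2,093.0000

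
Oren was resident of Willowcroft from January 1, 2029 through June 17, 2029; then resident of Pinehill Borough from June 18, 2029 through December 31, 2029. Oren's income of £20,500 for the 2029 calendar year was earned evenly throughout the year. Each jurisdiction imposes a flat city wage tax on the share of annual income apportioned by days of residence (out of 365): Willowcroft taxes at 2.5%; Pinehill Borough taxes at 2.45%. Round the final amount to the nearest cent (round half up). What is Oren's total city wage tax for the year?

£506.97

Willowcroft, January 1 – June 17, 2029: 168 days → £20,500 × 2.5% × 168/365 = £235.8904
Pinehill Borough, June 18 – December 31, 2029: 197 days → £20,500 × 2.45% × 197/365 = £271.0774
Total = £506.9678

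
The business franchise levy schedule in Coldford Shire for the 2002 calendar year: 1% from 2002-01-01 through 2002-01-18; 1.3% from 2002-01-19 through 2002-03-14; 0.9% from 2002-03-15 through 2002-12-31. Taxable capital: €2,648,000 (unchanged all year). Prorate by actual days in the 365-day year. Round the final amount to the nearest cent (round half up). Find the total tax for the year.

€25,558.64

2002-01-01 to 2002-01-18: 18 days at 1% → €2,648,000 × 1% × 18/365 = €1,305.8630
2002-01-19 to 2002-03-14: 55 days at 1.3% → €2,648,000 × 1.3% × 55/365 = €5,187.1781
2002-03-15 to 2002-12-31: 292 days at 0.9% → €2,648,000 × 0.9% × 292/365 = €19,065.6000
Total = €25,558.6411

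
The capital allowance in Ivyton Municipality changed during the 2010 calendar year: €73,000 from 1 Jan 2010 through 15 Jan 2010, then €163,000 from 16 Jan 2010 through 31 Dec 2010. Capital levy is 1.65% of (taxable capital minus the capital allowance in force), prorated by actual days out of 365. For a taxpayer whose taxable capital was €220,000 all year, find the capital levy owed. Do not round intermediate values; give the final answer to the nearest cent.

€1,001.53

1 Jan – 15 Jan 2010: 15 days, exemption €73,000 → (€220,000 − €73,000) × 1.65% × 15/365 = €99.6781
16 Jan – 31 Dec 2010: 350 days, exemption €163,000 → (€220,000 − €163,000) × 1.65% × 350/365 = €901.8493
Total = €1,001.5274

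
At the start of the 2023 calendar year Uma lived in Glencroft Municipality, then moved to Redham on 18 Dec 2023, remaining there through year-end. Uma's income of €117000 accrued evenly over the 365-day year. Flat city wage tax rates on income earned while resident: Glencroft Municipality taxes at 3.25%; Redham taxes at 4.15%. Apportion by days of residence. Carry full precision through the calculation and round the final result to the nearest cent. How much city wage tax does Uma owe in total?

€3842.89

Glencroft Municipality, 1 Jan – 17 Dec 2023: 351 days → €117000 × 3.25% × 351/365 = €3656.6507
Redham, 18 Dec – 31 Dec 2023: 14 days → €117000 × 4.15% × 14/365 = €186.2384
Total = €3842.8890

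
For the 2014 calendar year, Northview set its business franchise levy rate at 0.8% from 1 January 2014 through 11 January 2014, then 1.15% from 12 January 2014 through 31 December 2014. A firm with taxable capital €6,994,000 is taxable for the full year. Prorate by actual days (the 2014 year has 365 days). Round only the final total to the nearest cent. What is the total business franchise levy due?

€79,693.28

1 January – 11 January 2014: 11 days at 0.8% → €6,994,000 × 0.8% × 11/365 = €1,686.2247
12 January – 31 December 2014: 354 days at 1.15% → €6,994,000 × 1.15% × 354/365 = €78,007.0521
Total = €79,693.2767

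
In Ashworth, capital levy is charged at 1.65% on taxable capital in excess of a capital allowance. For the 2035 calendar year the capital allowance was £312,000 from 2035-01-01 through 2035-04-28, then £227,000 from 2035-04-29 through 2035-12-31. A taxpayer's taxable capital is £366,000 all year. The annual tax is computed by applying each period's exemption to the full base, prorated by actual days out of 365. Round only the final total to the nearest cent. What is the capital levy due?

2035-01-01 to 2035-04-28: 118 days, exemption £312,000 → (£366,000 − £312,000) × 1.65% × 118/365 = £288.0493
2035-04-29 to 2035-12-31: 247 days, exemption £227,000 → (£366,000 − £227,000) × 1.65% × 247/365 = £1,552.0397
Total = £1,840.0890

£1,840.09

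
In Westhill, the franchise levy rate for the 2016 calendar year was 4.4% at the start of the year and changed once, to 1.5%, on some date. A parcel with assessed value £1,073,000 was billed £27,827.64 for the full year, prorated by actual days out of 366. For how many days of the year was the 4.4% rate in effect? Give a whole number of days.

Let d = days at the first rate; then 366 − d days at the second rate.
£1,073,000 × [4.4%·d + 1.5%·(366−d)] / 366 = £27,827.64
Solving gives d = 138, so the new rate took effect on 18 May 2016.

138 days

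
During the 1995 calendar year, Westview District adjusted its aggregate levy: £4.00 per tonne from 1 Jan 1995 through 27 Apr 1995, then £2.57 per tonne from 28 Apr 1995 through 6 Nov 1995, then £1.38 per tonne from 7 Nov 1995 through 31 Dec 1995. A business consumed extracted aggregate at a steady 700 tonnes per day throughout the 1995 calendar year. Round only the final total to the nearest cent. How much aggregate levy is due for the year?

£727937.00

1 Jan – 27 Apr 1995: 117 days × 700 tonnes/day = 81,900 tonnes at £4.00/tonne → £327600.00
28 Apr – 6 Nov 1995: 193 days × 700 tonnes/day = 135,100 tonnes at £2.57/tonne → £347207.00
7 Nov – 31 Dec 1995: 55 days × 700 tonnes/day = 38,500 tonnes at £1.38/tonne → £53130.00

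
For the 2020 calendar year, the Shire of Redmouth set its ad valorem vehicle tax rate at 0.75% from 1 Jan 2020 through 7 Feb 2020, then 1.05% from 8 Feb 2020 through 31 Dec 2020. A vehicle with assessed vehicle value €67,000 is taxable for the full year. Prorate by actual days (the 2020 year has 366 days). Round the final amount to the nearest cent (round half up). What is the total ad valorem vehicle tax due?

1 Jan – 7 Feb 2020: 38 days at 0.75% → €67,000 × 0.75% × 38/366 = €52.1721
8 Feb – 31 Dec 2020: 328 days at 1.05% → €67,000 × 1.05% × 328/366 = €630.4590
Total = €682.6311

€682.63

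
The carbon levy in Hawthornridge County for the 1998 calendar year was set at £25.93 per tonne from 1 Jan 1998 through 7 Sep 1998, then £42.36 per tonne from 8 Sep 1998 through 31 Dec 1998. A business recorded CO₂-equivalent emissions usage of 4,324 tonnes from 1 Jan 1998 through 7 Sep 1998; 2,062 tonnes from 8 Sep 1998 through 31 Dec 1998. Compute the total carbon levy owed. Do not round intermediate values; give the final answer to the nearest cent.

1 Jan – 7 Sep 1998: 4,324 tonnes at £25.93/tonne → £112121.32
8 Sep – 31 Dec 1998: 2,062 tonnes at £42.36/tonne → £87346.32

£199467.64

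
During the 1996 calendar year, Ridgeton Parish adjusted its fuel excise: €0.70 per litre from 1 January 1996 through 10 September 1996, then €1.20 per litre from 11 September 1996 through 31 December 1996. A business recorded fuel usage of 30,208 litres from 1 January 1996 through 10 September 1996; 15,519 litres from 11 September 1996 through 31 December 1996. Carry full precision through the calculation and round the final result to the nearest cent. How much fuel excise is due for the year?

1 January – 10 September 1996: 30,208 litres at €0.70/litre → €21145.60
11 September – 31 December 1996: 15,519 litres at €1.20/litre → €18622.80

€39768.40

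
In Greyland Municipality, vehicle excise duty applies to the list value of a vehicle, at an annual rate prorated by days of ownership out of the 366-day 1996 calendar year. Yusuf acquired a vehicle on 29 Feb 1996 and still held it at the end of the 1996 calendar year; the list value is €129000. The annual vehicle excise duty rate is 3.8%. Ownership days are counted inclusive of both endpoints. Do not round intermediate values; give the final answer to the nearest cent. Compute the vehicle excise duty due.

€4111.79

Days held (29 Feb – 31 Dec 1996): 307 out of 366
Tax = €129000 × 3.8% × 307/366 = €4111.7869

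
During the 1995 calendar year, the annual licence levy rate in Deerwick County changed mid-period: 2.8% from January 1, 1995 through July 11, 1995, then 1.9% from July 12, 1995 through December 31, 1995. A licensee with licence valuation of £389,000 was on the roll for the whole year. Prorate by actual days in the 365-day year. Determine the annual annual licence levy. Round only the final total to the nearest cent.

£9,232.62

January 1 – July 11, 1995: 192 days at 2.8% → £389,000 × 2.8% × 192/365 = £5,729.4904
July 12 – December 31, 1995: 173 days at 1.9% → £389,000 × 1.9% × 173/365 = £3,503.1315
Total = £9,232.6219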